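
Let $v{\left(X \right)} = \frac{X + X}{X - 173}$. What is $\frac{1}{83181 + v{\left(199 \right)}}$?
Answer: $\frac{13}{1081552} \approx 1.202 \cdot 10^{-5}$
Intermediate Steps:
$v{\left(X \right)} = \frac{2 X}{-173 + X}$
$\frac{1}{83181 + v{\left(199 \right)}} = \frac{1}{83181 + 2 \cdot 199 \frac{1}{-173 + 199}} = \frac{1}{83181 + 2 \cdot 199 \cdot \frac{1}{26}} = \frac{1}{83181 + \frac{199}{13}} = \frac{1}{\frac{1081552}{13}} = \frac{13}{1081552}$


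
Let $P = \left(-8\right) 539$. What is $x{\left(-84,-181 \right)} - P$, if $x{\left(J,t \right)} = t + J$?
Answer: $4047$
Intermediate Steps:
$x{\left(J,t \right)} = J + t$
$P = -4312$
$x{\left(-84,-181 \right)} - P = \left(-84 - 181\right) - -4312 = -265 + 4312 = 4047$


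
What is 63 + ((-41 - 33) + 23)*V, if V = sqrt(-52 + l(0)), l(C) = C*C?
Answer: 63 - 102*I*sqrt(13) ≈ 63.0 - 367.77*I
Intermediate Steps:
l(C) = C**2
V = 2*I*sqrt(13) (V = sqrt(-52 + 0**2) = sqrt(-52 + 0) = sqrt(-52) = 2*I*sqrt(13) ≈ 7.2111*I)
63 + ((-41 - 33) + 23)*V = 63 + ((-41 - 33) + 23)*(2*I*sqrt(13)) = 63 + (-74 + 23)*(2*I*sqrt(13)) = 63 - 102*I*sqrt(13)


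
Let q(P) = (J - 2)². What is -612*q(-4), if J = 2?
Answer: 0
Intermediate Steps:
q(P) = 0 (q(P) = (2 - 2)² = 0² = 0)
-612*q(-4) = -612*0 = 0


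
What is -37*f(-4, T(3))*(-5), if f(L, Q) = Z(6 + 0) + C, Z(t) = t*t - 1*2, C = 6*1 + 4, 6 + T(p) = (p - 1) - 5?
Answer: 8140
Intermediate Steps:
T(p) = -12 + p (T(p) = -6 + ((p - 1) - 5) = -6 + ((-1 + p) - 5) = -6 + (-6 + p) = -12 + p)
C = 10 (C = 6 + 4 = 10)
Z(t) = -2 + t² (Z(t) = t² - 2 = -2 + t²)
f(L, Q) = 44 (f(L, Q) = (-2 + (6 + 0)²) + 10 = (-2 + 6²) + 10 = (-2 + 36) + 10 = 34 + 10 = 44)
-37*f(-4, T(3))*(-5) = -37*44*(-5) = -1628*(-5) = 8140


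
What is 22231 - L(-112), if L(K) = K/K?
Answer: 22230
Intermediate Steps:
L(K) = 1
22231 - L(-112) = 22231 - 1*1 = 22231 - 1 = 22230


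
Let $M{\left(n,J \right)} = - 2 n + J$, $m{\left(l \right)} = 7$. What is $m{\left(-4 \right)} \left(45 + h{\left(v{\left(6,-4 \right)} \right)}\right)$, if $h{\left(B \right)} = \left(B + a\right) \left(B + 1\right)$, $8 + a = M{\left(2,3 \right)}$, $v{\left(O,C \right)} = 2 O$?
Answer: $588$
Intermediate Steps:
$M{\left(n,J \right)} = J - 2 n$
$a = -9$ ($a = -8 + \left(3 - 4\right) = -8 - 1 = -9$)
$h{\left(B \right)} = \left(1 + B\right) \left(-9 + B\right)$ ($h{\left(B \right)} = \left(B - 9\right) \left(B + 1\right) = \left(-9 + B\right) \left(1 + B\right) = \left(1 + B\right) \left(-9 + B\right)$)
$m{\left(-4 \right)} \left(45 + h{\left(v{\left(6,-4 \right)} \right)}\right) = 7 \left(45 - \left(9 - 144 + 8 \cdot 2 \cdot 6\right)\right) = 7 \left(45 - \left(105 - 144\right)\right) = 7 \left(45 - -39\right) = 7 \left(45 + 39\right) = 7 \cdot 84 = 588$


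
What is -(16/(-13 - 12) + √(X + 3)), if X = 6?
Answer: -59/25 ≈ -2.3600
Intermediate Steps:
-(16/(-13 - 12) + √(X + 3)) = -(16/(-13 - 12) + √(6 + 3)) = -(16/(-25) + √9) = -(-1/25*16 + 3) = -(-16/25 + 3) = -1*59/25 = -59/25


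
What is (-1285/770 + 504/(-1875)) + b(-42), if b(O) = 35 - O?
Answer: 7224753/96250 ≈ 75.062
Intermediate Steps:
(-1285/770 + 504/(-1875)) + b(-42) = (-1285/770 + 504/(-1875)) + (35 - 1*(-42)) = (-1285*1/770 + 504*(-1/1875)) + (35 + 42) = (-257/154 - 168/625) + 77 = -186497/96250 + 77 = 7224753/96250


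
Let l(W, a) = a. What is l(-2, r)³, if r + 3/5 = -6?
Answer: -35937/125 ≈ -287.50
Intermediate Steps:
r = -33/5 (r = -⅗ - 6 = -33/5 ≈ -6.6000)
l(-2, r)³ = (-33/5)³ = -35937/125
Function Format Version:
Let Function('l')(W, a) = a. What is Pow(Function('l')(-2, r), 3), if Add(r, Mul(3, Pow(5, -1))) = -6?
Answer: Rational(-35937, 125) ≈ -287.50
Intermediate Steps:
r = Rational(-33, 5) (r = Add(Rational(-3, 5), -6) = Rational(-33, 5) ≈ -6.6000)
Pow(Function('l')(-2, r), 3) = Pow(Rational(-33, 5), 3) = Rational(-35937, 125)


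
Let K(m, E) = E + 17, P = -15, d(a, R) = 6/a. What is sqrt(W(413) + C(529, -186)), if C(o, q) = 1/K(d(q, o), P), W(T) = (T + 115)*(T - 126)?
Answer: sqrt(606146)/2 ≈ 389.28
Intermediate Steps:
W(T) = (-126 + T)*(115 + T) (W(T) = (115 + T)*(-126 + T) = (-126 + T)*(115 + T))
K(m, E) = 17 + E
C(o, q) = 1/2 (C(o, q) = 1/(17 - 15) = 1/2)
sqrt(W(413) + C(529, -186)) = sqrt((-14490 + 413**2 - 11*413) + 1/2) = sqrt((-14490 + 170569 - 4543) + 1/2) = sqrt(151536 + 1/2) = sqrt(303073/2) = sqrt(606146)/2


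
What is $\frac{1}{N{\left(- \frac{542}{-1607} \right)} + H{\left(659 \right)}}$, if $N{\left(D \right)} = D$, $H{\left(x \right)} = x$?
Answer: $\frac{1607}{1059555} \approx 0.0015167$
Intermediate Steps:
$\frac{1}{N{\left(- \frac{542}{-1607} \right)} + H{\left(659 \right)}} = \frac{1}{- \frac{542}{-1607} + 659} = \frac{1}{\left(-542\right) \left(- \frac{1}{1607}\right) + 659} = \frac{1}{\frac{542}{1607} + 659} = \frac{1}{\frac{1059555}{1607}} = \frac{1607}{1059555}$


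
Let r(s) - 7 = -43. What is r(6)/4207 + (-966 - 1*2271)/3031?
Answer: -1961025/1821631 ≈ -1.0765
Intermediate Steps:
r(s) = -36 (r(s) = 7 - 43 = -36)
r(6)/4207 + (-966 - 1*2271)/3031 = -36/4207 + (-966 - 1*2271)/3031 = -36*1/4207 + (-966 - 2271)*(1/3031) = -36/4207 - 3237*1/3031 = -36/4207 - 3237/3031 = -1961025/1821631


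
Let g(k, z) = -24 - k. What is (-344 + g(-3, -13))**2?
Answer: 133225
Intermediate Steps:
(-344 + g(-3, -13))**2 = (-344 + (-24 - 1*(-3)))**2 = (-344 + (-24 + 3))**2 = (-344 - 21)**2 = (-365)**2 = 133225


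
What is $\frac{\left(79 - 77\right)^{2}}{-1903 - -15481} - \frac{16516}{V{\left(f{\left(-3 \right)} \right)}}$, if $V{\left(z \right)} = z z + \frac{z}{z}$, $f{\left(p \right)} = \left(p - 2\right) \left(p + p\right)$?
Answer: $- \frac{112125322}{6116889} \approx -18.33$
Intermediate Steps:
$f{\left(p \right)} = 2 p \left(-2 + p\right)$ ($f{\left(p \right)} = \left(-2 + p\right) 2 p = 2 p \left(-2 + p\right)$)
$V{\left(z \right)} = 1 + z^{2}$ ($V{\left(z \right)} = z^{2} + 1 = 1 + z^{2}$)
$\frac{\left(79 - 77\right)^{2}}{-1903 - -15481} - \frac{16516}{V{\left(f{\left(-3 \right)} \right)}} = \frac{\left(79 - 77\right)^{2}}{-1903 - -15481} - \frac{16516}{1 + \left(2 \left(-3\right) \left(-2 - 3\right)\right)^{2}} = \frac{2^{2}}{-1903 + 15481} - \frac{16516}{1 + \left(2 \left(-3\right) \left(-5\right)\right)^{2}} = \frac{4}{13578} - \frac{16516}{1 + 30^{2}} = 4 \cdot \frac{1}{13578} - \frac{16516}{1 + 900} = \frac{2}{6789} - \frac{16516}{901} = - \frac{112125322}{6116889}$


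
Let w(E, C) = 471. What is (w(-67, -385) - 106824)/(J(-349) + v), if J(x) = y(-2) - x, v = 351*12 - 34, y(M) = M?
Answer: -106353/4525 ≈ -23.503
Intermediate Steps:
v = 4178 (v = 4212 - 34 = 4178)
J(x) = -2 - x
(w(-67, -385) - 106824)/(J(-349) + v) = (471 - 106824)/((-2 - 1*(-349)) + 4178) = -106353/((-2 + 349) + 4178) = -106353/(347 + 4178) = -106353/4525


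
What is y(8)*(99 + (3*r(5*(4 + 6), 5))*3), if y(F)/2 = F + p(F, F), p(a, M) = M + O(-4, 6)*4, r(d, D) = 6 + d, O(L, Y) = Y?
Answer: 48240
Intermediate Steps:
p(a, M) = 24 + M (p(a, M) = M + 6*4 = M + 24 = 24 + M)
y(F) = 48 + 4*F (y(F) = 2*(F + (24 + F)) = 2*(24 + 2*F) = 48 + 4*F)
y(8)*(99 + (3*r(5*(4 + 6), 5))*3) = (48 + 4*8)*(99 + (3*(6 + 5*(4 + 6)))*3) = (48 + 32)*(99 + (3*(6 + 5*10))*3) = 80*(99 + (3*(6 + 50))*3) = 80*(99 + (3*56)*3) = 80*(99 + 168*3) = 80*(99 + 504) = 80*603 = 48240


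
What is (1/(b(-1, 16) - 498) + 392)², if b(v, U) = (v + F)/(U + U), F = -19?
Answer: 2445095142400/15912121 ≈ 1.5366e+5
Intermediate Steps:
b(v, U) = (-19 + v)/(2*U) (b(v, U) = (v - 19)/(U + U) = (-19 + v)/((2*U)) = (-19 + v)*(1/(2*U)) = (-19 + v)/(2*U))
(1/(b(-1, 16) - 498) + 392)² = (1/((½)*(-19 - 1)/16 - 498) + 392)² = (1/((½)*(1/16)*(-20) - 498) + 392)² = (1/(-5/8 - 498) + 392)² = (1/(-3989/8) + 392)² = (-8/3989 + 392)² = (1563680/3989)² = 2445095142400/15912121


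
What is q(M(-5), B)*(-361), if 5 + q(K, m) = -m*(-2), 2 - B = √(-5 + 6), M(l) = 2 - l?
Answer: 1083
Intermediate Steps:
B = 1 (B = 2 - √(-5 + 6) = 2 - √1 = 2 - 1*1 = 2 - 1 = 1)
q(K, m) = -5 + 2*m (q(K, m) = -5 - m*(-2) = -5 + 2*m)
q(M(-5), B)*(-361) = (-5 + 2*1)*(-361) = (-5 + 2)*(-361) = -3*(-361) = 1083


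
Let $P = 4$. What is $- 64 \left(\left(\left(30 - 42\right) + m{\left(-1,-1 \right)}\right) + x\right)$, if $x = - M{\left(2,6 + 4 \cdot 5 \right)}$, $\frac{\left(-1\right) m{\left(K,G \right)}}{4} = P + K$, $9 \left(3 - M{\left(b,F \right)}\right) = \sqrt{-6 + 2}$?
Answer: $1728 - \frac{128 i}{9} \approx 1728.0 - 14.222 i$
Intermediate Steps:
$M{\left(b,F \right)} = 3 - \frac{2 i}{9}$ ($M{\left(b,F \right)} = 3 - \frac{\sqrt{-6 + 2}}{9} = 3 - \frac{\sqrt{-4}}{9} = 3 - \frac{2 i}{9}$)
$m{\left(K,G \right)} = -16 - 4 K$ ($m{\left(K,G \right)} = - 4 \left(4 + K\right) = -16 - 4 K$)
$x = -3 + \frac{2 i}{9}$ ($x = - (3 - \frac{2 i}{9}) = -3 + \frac{2 i}{9} \approx -3.0 + 0.22222 i$)
$- 64 \left(\left(\left(30 - 42\right) + m{\left(-1,-1 \right)}\right) + x\right) = - 64 \left(\left(\left(30 - 42\right) - 12\right) - \left(3 - \frac{2 i}{9}\right)\right) = - 64 \left(\left(-12 + \left(-16 + 4\right)\right) - \left(3 - \frac{2 i}{9}\right)\right) = - 64 \left(\left(-12 - 12\right) - \left(3 - \frac{2 i}{9}\right)\right) = - 64 \left(-24 - \left(3 - \frac{2 i}{9}\right)\right) = - 64 \left(-27 + \frac{2 i}{9}\right) = 1728 - \frac{128 i}{9}$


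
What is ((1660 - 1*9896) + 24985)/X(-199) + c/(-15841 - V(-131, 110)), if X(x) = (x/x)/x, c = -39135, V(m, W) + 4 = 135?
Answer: -17745150479/5324 ≈ -3.3330e+6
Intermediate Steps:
V(m, W) = 131 (V(m, W) = -4 + 135 = 131)
X(x) = 1/x
((1660 - 1*9896) + 24985)/X(-199) + c/(-15841 - V(-131, 110)) = ((1660 - 1*9896) + 24985)/(1/(-199)) - 39135/(-15841 - 1*131) = ((1660 - 9896) + 24985)/(-1/199) - 39135/(-15841 - 131) = (-8236 + 24985)*(-199) - 39135/(-15972) = 16749*(-199) - 39135*(-1/15972) = -3333051 + 13045/5324 = -17745150479/5324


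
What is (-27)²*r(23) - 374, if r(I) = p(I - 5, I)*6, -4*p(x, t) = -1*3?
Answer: 5813/2 ≈ 2906.5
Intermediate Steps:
p(x, t) = ¾ (p(x, t) = -(-1)*3/4 = -¼*(-3) = ¾)
r(I) = 9/2 (r(I) = (¾)*6 = 9/2)
(-27)²*r(23) - 374 = (-27)²*(9/2) - 374 = 729*(9/2) - 374 = 6561/2 - 374 = 5813/2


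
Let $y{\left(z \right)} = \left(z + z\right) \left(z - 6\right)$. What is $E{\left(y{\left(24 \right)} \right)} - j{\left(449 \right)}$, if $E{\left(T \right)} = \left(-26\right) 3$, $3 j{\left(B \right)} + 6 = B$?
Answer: $- \frac{677}{3} \approx -225.67$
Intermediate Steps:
$j{\left(B \right)} = -2 + \frac{B}{3}$
$y{\left(z \right)} = 2 z \left(-6 + z\right)$
$E{\left(T \right)} = -78$
$E{\left(y{\left(24 \right)} \right)} - j{\left(449 \right)} = -78 - \left(-2 + \frac{1}{3} \cdot 449\right) = -78 - \left(-2 + \frac{449}{3}\right) = -78 - \frac{443}{3} = - \frac{677}{3}$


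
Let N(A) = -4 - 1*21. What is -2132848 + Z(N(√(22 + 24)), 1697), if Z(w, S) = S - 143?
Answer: -2131294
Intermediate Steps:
N(A) = -25 (N(A) = -4 - 21 = -25)
Z(w, S) = -143 + S
-2132848 + Z(N(√(22 + 24)), 1697) = -2132848 + (-143 + 1697) = -2132848 + 1554 = -2131294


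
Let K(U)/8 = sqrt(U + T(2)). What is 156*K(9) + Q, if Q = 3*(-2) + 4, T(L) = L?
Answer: -2 + 1248*sqrt(11) ≈ 4137.1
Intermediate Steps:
Q = -2 (Q = -6 + 4 = -2)
K(U) = 8*sqrt(2 + U) (K(U) = 8*sqrt(U + 2) = 8*sqrt(2 + U))
156*K(9) + Q = 156*(8*sqrt(2 + 9)) - 2 = 156*(8*sqrt(11)) - 2 = 1248*sqrt(11) - 2 = -2 + 1248*sqrt(11)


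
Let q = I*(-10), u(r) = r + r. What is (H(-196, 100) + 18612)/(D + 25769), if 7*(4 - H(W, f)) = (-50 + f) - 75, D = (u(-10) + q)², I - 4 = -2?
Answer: 130337/191583 ≈ 0.68032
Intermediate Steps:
I = 2 (I = 4 - 2 = 2)
u(r) = 2*r
q = -20 (q = 2*(-10) = -20)
D = 1600 (D = (2*(-10) - 20)² = (-20 - 20)² = (-40)² = 1600)
H(W, f) = 153/7 - f/7 (H(W, f) = 4 - ((-50 + f) - 75)/7 = 4 - (-125 + f)/7 = 4 + (125/7 - f/7) = 153/7 - f/7)
(H(-196, 100) + 18612)/(D + 25769) = ((153/7 - ⅐*100) + 18612)/(1600 + 25769) = ((153/7 - 100/7) + 18612)/27369 = (53/7 + 18612)*(1/27369) = (130337/7)*(1/27369) = 130337/191583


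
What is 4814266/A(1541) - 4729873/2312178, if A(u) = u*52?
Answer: 1344053218514/23159930937 ≈ 58.034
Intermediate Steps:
A(u) = 52*u
4814266/A(1541) - 4729873/2312178 = 4814266/((52*1541)) - 4729873/2312178 = 4814266/80132 - 4729873*1/2312178 = 4814266*(1/80132) - 4729873/2312178 = 2407133/40066 - 4729873/2312178 = 1344053218514/23159930937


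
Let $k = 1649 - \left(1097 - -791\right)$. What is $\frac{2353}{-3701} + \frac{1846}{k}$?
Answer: $- \frac{7394413}{884539} \approx -8.3596$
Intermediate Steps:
$k = -239$ ($k = 1649 - \left(1097 + 791\right) = 1649 - 1888 = -239$)
$\frac{2353}{-3701} + \frac{1846}{k} = \frac{2353}{-3701} + \frac{1846}{-239} = 2353 \left(- \frac{1}{3701}\right) + 1846 \left(- \frac{1}{239}\right) = - \frac{2353}{3701} - \frac{1846}{239} = - \frac{7394413}{884539}$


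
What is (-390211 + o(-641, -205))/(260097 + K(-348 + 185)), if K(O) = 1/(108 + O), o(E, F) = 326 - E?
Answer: -10704210/7152667 ≈ -1.4965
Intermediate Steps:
(-390211 + o(-641, -205))/(260097 + K(-348 + 185)) = (-390211 + (326 - 1*(-641)))/(260097 + 1/(108 + (-348 + 185))) = (-390211 + (326 + 641))/(260097 + 1/(108 - 163)) = (-390211 + 967)/(260097 + 1/(-55)) = -389244/(260097 - 1/55) = -389244/14305334/55 = -389244*55/14305334 = -10704210/7152667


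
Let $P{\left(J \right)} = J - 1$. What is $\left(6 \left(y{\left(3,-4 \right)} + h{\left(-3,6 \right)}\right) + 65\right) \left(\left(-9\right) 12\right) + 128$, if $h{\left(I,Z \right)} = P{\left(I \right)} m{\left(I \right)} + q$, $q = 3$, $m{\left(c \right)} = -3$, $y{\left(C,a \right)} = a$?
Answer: $-14020$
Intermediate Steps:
$P{\left(J \right)} = -1 + J$ ($P{\left(J \right)} = J - 1 = -1 + J$)
$h{\left(I,Z \right)} = 6 - 3 I$ ($h{\left(I,Z \right)} = \left(-1 + I\right) \left(-3\right) + 3 = \left(3 - 3 I\right) + 3 = 6 - 3 I$)
$\left(6 \left(y{\left(3,-4 \right)} + h{\left(-3,6 \right)}\right) + 65\right) \left(\left(-9\right) 12\right) + 128 = \left(6 \left(-4 + \left(6 - -9\right)\right) + 65\right) \left(\left(-9\right) 12\right) + 128 = \left(6 \left(-4 + \left(6 + 9\right)\right) + 65\right) \left(-108\right) + 128 = \left(6 \left(-4 + 15\right) + 65\right) \left(-108\right) + 128 = \left(6 \cdot 11 + 65\right) \left(-108\right) + 128 = \left(66 + 65\right) \left(-108\right) + 128 = 131 \left(-108\right) + 128 = -14148 + 128 = -14020$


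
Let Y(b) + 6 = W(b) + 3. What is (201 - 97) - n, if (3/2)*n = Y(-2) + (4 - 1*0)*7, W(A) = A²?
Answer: 254/3 ≈ 84.667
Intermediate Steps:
Y(b) = -3 + b² (Y(b) = -6 + (b² + 3) = -6 + (3 + b²) = -3 + b²)
n = 58/3 (n = 2*((-3 + (-2)²) + (4 - 1*0)*7)/3 = 2*((-3 + 4) + (4 + 0)*7)/3 = 2*(1 + 4*7)/3 = 2*(1 + 28)/3 = (⅔)*29 = 58/3 ≈ 19.333)
(201 - 97) - n = (201 - 97) - 1*58/3 = 104 - 58/3 = 254/3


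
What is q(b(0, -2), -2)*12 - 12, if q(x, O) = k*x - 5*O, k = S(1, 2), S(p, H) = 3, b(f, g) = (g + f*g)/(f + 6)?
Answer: 96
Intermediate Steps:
b(f, g) = (g + f*g)/(6 + f)
k = 3
q(x, O) = -5*O + 3*x (q(x, O) = 3*x - 5*O = -5*O + 3*x)
q(b(0, -2), -2)*12 - 12 = (-5*(-2) + 3*(-2*(1 + 0)/(6 + 0)))*12 - 12 = (10 + 3*(-2*1/6))*12 - 12 = (10 + 3*(-2*⅙*1))*12 - 12 = (10 + 3*(-⅓))*12 - 12 = (10 - 1)*12 - 12 = 9*12 - 12 = 108 - 12 = 96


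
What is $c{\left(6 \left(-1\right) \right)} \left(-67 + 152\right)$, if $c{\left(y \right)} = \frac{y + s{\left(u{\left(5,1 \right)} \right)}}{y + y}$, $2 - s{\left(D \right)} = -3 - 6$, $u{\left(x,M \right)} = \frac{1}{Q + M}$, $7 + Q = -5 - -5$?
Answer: $- \frac{425}{12} \approx -35.417$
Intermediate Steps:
$Q = -7$ ($Q = -7 - 0 = -7 + \left(-5 + 5\right) = -7 + 0 = -7$)
$u{\left(x,M \right)} = \frac{1}{-7 + M}$
$s{\left(D \right)} = 11$ ($s{\left(D \right)} = 2 - \left(-3 - 6\right) = 2 - -9 = 2 + 9 = 11$)
$c{\left(y \right)} = \frac{11 + y}{2 y}$ ($c{\left(y \right)} = \frac{y + 11}{y + y} = \frac{11 + y}{2 y}$)
$c{\left(6 \left(-1\right) \right)} \left(-67 + 152\right) = \frac{11 + 6 \left(-1\right)}{2 \cdot 6 \left(-1\right)} \left(-67 + 152\right) = \frac{11 - 6}{2 \left(-6\right)} 85 = \frac{1}{2} \left(- \frac{1}{6}\right) 5 \cdot 85 = \left(- \frac{5}{12}\right) 85 = - \frac{425}{12}$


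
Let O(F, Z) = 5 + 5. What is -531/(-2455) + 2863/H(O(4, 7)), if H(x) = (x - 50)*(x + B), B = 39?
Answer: -171083/137480 ≈ -1.2444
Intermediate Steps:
O(F, Z) = 10
H(x) = (-50 + x)*(39 + x) (H(x) = (x - 50)*(x + 39) = (-50 + x)*(39 + x))
-531/(-2455) + 2863/H(O(4, 7)) = -531/(-2455) + 2863/(-1950 + 10² - 11*10) = -531*(-1/2455) + 2863/(-1950 + 100 - 110) = 531/2455 + 2863/(-1960) = 531/2455 + 2863*(-1/1960) = 531/2455 - 409/280 = -171083/137480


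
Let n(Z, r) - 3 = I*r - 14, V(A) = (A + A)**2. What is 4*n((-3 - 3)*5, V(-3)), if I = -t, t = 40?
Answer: -5804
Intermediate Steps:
I = -40 (I = -1*40 = -40)
V(A) = 4*A**2 (V(A) = (2*A)**2 = 4*A**2)
n(Z, r) = -11 - 40*r (n(Z, r) = 3 + (-40*r - 14) = 3 + (-14 - 40*r) = -11 - 40*r)
4*n((-3 - 3)*5, V(-3)) = 4*(-11 - 160*(-3)**2) = 4*(-11 - 160*9) = 4*(-11 - 40*36) = 4*(-11 - 1440) = 4*(-1451) = -5804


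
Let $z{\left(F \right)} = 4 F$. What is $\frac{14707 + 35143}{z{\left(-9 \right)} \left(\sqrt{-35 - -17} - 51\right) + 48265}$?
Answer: $\frac{2497534850}{2510133529} + \frac{5383800 i \sqrt{2}}{2510133529} \approx 0.99498 + 0.0030332 i$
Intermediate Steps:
$\frac{14707 + 35143}{z{\left(-9 \right)} \left(\sqrt{-35 - -17} - 51\right) + 48265} = \frac{14707 + 35143}{4 \left(-9\right) \left(\sqrt{-35 - -17} - 51\right) + 48265} = \frac{49850}{- 36 \left(\sqrt{-35 + 17} - 51\right) + 48265} = \frac{49850}{- 36 \left(\sqrt{-18} - 51\right) + 48265} = \frac{49850}{- 36 \left(3 i \sqrt{2} - 51\right) + 48265} = \frac{49850}{- 36 \left(-51 + 3 i \sqrt{2}\right) + 48265} = \frac{49850}{\left(1836 - 108 i \sqrt{2}\right) + 48265} = \frac{49850}{50101 - 108 i \sqrt{2}}$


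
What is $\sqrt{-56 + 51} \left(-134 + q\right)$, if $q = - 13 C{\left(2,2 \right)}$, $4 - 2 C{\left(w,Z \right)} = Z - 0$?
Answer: $- 147 i \sqrt{5} \approx - 328.7 i$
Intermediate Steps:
$C{\left(w,Z \right)} = 2 - \frac{Z}{2}$ ($C{\left(w,Z \right)} = 2 - \frac{Z - 0}{2} = 2 - \frac{Z + 0}{2} = 2 - \frac{Z}{2}$)
$q = -13$ ($q = - 13 \left(2 - 1\right) = \left(-13\right) 1 = -13$)
$\sqrt{-56 + 51} \left(-134 + q\right) = \sqrt{-56 + 51} \left(-134 - 13\right) = \sqrt{-5} \left(-147\right) = i \sqrt{5} \left(-147\right) = - 147 i \sqrt{5}$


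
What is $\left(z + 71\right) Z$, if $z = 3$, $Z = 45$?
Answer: $3330$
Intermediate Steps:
$\left(z + 71\right) Z = \left(3 + 71\right) 45 = 74 \cdot 45 = 3330$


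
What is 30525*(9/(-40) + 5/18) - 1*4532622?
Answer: -108744263/24 ≈ -4.5310e+6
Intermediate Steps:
30525*(9/(-40) + 5/18) - 1*4532622 = 30525*(9*(-1/40) + 5*(1/18)) - 4532622 = 30525*(-9/40 + 5/18) - 4532622 = 30525*(19/360) - 4532622 = 38665/24 - 4532622 = -108744263/24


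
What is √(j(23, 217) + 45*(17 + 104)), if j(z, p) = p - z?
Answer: √5639 ≈ 75.093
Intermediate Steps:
√(j(23, 217) + 45*(17 + 104)) = √((217 - 1*23) + 45*(17 + 104)) = √((217 - 23) + 45*121) = √(194 + 5445) = √5639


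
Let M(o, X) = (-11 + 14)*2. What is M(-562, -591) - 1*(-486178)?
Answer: 486184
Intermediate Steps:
M(o, X) = 6 (M(o, X) = 3*2 = 6)
M(-562, -591) - 1*(-486178) = 6 - 1*(-486178) = 6 + 486178 = 486184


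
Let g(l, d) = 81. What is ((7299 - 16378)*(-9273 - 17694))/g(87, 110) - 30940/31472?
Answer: 91730881409/30348 ≈ 3.0226e+6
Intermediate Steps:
((7299 - 16378)*(-9273 - 17694))/g(87, 110) - 30940/31472 = ((7299 - 16378)*(-9273 - 17694))/81 - 30940/31472 = -9079*(-26967)*(1/81) - 30940*1/31472 = 244833393*(1/81) - 1105/1124 = 81611131/27 - 1105/1124 = 91730881409/30348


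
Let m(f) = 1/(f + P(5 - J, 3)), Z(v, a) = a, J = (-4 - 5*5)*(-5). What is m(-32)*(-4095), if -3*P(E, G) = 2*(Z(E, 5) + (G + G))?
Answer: 12285/118 ≈ 104.11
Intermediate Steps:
J = 145 (J = (-4 - 25)*(-5) = -29*(-5) = 145)
P(E, G) = -10/3 - 4*G/3 (P(E, G) = -2*(5 + (G + G))/3 = -2*(5 + 2*G)/3 = -(10 + 4*G)/3 = -10/3 - 4*G/3)
m(f) = 1/(-22/3 + f) (m(f) = 1/(f + (-10/3 - 4/3*3)) = 1/(f + (-10/3 - 4)) = 1/(f - 22/3) = 1/(-22/3 + f))
m(-32)*(-4095) = (3/(-22 + 3*(-32)))*(-4095) = (3/(-22 - 96))*(-4095) = (3/(-118))*(-4095) = (3*(-1/118))*(-4095) = -3/118*(-4095) = 12285/118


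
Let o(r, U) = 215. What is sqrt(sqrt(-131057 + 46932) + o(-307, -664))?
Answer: sqrt(215 + 5*I*sqrt(3365)) ≈ 16.971 + 8.5452*I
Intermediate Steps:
sqrt(sqrt(-131057 + 46932) + o(-307, -664)) = sqrt(sqrt(-131057 + 46932) + 215) = sqrt(sqrt(-84125) + 215) = sqrt(5*I*sqrt(3365) + 215) = sqrt(215 + 5*I*sqrt(3365))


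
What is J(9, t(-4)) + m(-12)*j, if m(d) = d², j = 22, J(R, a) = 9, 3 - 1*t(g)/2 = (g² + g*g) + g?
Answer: 3177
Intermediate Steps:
t(g) = 6 - 4*g² - 2*g (t(g) = 6 - 2*((g² + g*g) + g) = 6 - 2*((g² + g²) + g) = 6 - 2*(2*g² + g) = 6 - 2*(g + 2*g²) = 6 + (-4*g² - 2*g) = 6 - 4*g² - 2*g)
J(9, t(-4)) + m(-12)*j = 9 + (-12)²*22 = 9 + 144*22 = 9 + 3168 = 3177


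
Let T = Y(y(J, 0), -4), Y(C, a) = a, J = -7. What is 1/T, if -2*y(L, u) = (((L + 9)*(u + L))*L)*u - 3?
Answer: -¼ ≈ -0.25000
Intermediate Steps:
y(L, u) = 3/2 - L*u*(9 + L)*(L + u)/2 (y(L, u) = -((((L + 9)*(u + L))*L)*u - 3)/2 = -((((9 + L)*(L + u))*L)*u - 3)/2 = -((L*(9 + L)*(L + u))*u - 3)/2 = -(L*u*(9 + L)*(L + u) - 3)/2 = -(-3 + L*u*(9 + L)*(L + u))/2 = 3/2 - L*u*(9 + L)*(L + u)/2)
T = -4
1/T = 1/(-4) = -¼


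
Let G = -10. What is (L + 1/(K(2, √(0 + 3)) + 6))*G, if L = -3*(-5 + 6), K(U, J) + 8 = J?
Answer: 50 + 10*√3 ≈ 67.321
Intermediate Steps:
K(U, J) = -8 + J
L = -3 (L = -3*1 = -3)
(L + 1/(K(2, √(0 + 3)) + 6))*G = (-3 + 1/((-8 + √(0 + 3)) + 6))*(-10) = (-3 + 1/((-8 + √3) + 6))*(-10) = (-3 + 1/(-2 + √3))*(-10) = 30 - 10/(-2 + √3)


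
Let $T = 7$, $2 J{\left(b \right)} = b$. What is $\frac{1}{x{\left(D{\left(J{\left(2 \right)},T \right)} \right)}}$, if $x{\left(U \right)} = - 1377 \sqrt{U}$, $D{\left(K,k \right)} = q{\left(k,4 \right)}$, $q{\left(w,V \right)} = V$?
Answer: $- \frac{1}{2754} \approx -0.00036311$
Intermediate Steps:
$J{\left(b \right)} = \frac{b}{2}$
$D{\left(K,k \right)} = 4$
$\frac{1}{x{\left(D{\left(J{\left(2 \right)},T \right)} \right)}} = \frac{1}{\left(-1377\right) \sqrt{4}} = \frac{1}{\left(-1377\right) 2} = \frac{1}{-2754} = - \frac{1}{2754}$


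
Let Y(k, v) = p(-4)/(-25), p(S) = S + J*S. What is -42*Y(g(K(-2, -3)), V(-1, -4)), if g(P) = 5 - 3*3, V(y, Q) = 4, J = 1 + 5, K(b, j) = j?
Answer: -1176/25 ≈ -47.040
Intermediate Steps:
J = 6
p(S) = 7*S (p(S) = S + 6*S = 7*S)
g(P) = -4 (g(P) = 5 - 9 = -4)
Y(k, v) = 28/25 (Y(k, v) = (7*(-4))/(-25) = -28*(-1/25) = 28/25)
-42*Y(g(K(-2, -3)), V(-1, -4)) = -42*28/25 = -1176/25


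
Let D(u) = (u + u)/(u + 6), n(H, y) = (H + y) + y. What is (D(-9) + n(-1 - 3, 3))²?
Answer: 64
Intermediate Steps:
n(H, y) = H + 2*y
D(u) = 2*u/(6 + u) (D(u) = (2*u)/(6 + u) = 2*u/(6 + u))
(D(-9) + n(-1 - 3, 3))² = (2*(-9)/(6 - 9) + ((-1 - 3) + 2*3))² = (2*(-9)/(-3) + (-4 + 6))² = (2*(-9)*(-⅓) + 2)² = (6 + 2)² = 8² = 64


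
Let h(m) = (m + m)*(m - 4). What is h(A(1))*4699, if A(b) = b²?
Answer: -28194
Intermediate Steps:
h(m) = 2*m*(-4 + m) (h(m) = (2*m)*(-4 + m) = 2*m*(-4 + m))
h(A(1))*4699 = (2*1²*(-4 + 1²))*4699 = (2*1*(-4 + 1))*4699 = (2*1*(-3))*4699 = -6*4699 = -28194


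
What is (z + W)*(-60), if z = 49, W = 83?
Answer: -7920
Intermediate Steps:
(z + W)*(-60) = (49 + 83)*(-60) = 132*(-60) = -7920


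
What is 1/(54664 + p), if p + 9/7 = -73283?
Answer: -7/130342 ≈ -5.3705e-5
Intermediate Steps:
p = -512990/7 (p = -9/7 - 73283 = -512990/7 ≈ -73284.)
1/(54664 + p) = 1/(54664 - 512990/7) = 1/(-130342/7) = -7/130342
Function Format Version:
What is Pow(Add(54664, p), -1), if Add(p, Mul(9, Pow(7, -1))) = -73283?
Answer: Rational(-7, 130342) ≈ -5.3705e-5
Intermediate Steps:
p = Rational(-512990, 7) (p = Add(Rational(-9, 7), -73283) = Rational(-512990, 7) ≈ -73284.)
Pow(Add(54664, p), -1) = Pow(Add(54664, Rational(-512990, 7)), -1) = Pow(Rational(-130342, 7), -1) = Rational(-7, 130342)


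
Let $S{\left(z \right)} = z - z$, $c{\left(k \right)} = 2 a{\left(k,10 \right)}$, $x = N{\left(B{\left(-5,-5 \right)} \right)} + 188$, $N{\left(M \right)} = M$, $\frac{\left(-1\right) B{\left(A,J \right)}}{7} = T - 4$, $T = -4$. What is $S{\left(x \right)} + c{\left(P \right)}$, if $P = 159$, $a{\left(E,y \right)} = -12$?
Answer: $-24$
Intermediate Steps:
$B{\left(A,J \right)} = 56$ ($B{\left(A,J \right)} = - 7 \left(-4 - 4\right) = \left(-7\right) \left(-8\right) = 56$)
$x = 244$ ($x = 56 + 188 = 244$)
$c{\left(k \right)} = -24$ ($c{\left(k \right)} = 2 \left(-12\right) = -24$)
$S{\left(z \right)} = 0$
$S{\left(x \right)} + c{\left(P \right)} = 0 - 24 = -24$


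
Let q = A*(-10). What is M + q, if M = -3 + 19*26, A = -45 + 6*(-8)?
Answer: 1421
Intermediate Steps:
A = -93 (A = -45 - 48 = -93)
q = 930 (q = -93*(-10) = 930)
M = 491 (M = -3 + 494 = 491)
M + q = 491 + 930 = 1421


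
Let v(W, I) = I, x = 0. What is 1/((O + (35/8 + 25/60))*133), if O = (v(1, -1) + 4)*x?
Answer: 24/15295 ≈ 0.0015691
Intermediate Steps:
O = 0 (O = (-1 + 4)*0 = 3*0 = 0)
1/((O + (35/8 + 25/60))*133) = 1/((0 + (35/8 + 25/60))*133) = 1/((0 + (35*(⅛) + 25*(1/60)))*133) = 1/((0 + (35/8 + 5/12))*133) = 1/((0 + 115/24)*133) = 1/((115/24)*133) = 1/(15295/24) = 24/15295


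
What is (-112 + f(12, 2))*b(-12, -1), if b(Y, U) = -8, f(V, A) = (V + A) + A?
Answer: 768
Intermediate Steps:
f(V, A) = V + 2*A (f(V, A) = (A + V) + A = V + 2*A)
(-112 + f(12, 2))*b(-12, -1) = (-112 + (12 + 2*2))*(-8) = (-112 + (12 + 4))*(-8) = (-112 + 16)*(-8) = -96*(-8) = 768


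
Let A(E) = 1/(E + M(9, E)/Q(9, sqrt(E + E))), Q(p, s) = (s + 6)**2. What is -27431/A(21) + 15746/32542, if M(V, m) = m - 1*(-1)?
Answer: -91943915387/48813 + 603482*sqrt(42)/3 ≈ -5.7993e+5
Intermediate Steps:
M(V, m) = 1 + m (M(V, m) = m + 1 = 1 + m)
Q(p, s) = (6 + s)**2
A(E) = 1/(E + (1 + E)/(6 + sqrt(2)*sqrt(E))**2) (A(E) = 1/(E + (1 + E)/((6 + sqrt(E + E))**2)) = 1/(E + (1 + E)/((6 + sqrt(2*E))**2)) = 1/(E + (1 + E)/((6 + sqrt(2)*sqrt(E))**2)) = 1/(E + (1 + E)/(6 + sqrt(2)*sqrt(E))**2))
-27431/A(21) + 15746/32542 = -27431*(1 + 21 + 21*(6 + sqrt(2)*sqrt(21))**2)/(6 + sqrt(2)*sqrt(21))**2 + 15746/32542 = -27431*(1 + 21 + 21*(6 + sqrt(42))**2)/(6 + sqrt(42))**2 + 15746*(1/32542) = -27431*(22 + 21*(6 + sqrt(42))**2)/(6 + sqrt(42))**2 + 7873/16271 = 7873/16271 - 27431*(22 + 21*(6 + sqrt(42))**2)/(6 + sqrt(42))**2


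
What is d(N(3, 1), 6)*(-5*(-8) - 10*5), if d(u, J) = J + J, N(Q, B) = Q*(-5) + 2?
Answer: -120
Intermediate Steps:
N(Q, B) = 2 - 5*Q (N(Q, B) = -5*Q + 2 = 2 - 5*Q)
d(u, J) = 2*J
d(N(3, 1), 6)*(-5*(-8) - 10*5) = (2*6)*(-5*(-8) - 10*5) = 12*(40 - 50) = 12*(-10) = -120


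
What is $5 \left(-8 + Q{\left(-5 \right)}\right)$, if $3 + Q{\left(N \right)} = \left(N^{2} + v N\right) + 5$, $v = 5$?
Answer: $-30$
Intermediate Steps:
$Q{\left(N \right)} = 2 + N^{2} + 5 N$ ($Q{\left(N \right)} = -3 + \left(\left(N^{2} + 5 N\right) + 5\right) = -3 + \left(5 + N^{2} + 5 N\right) = 2 + N^{2} + 5 N$)
$5 \left(-8 + Q{\left(-5 \right)}\right) = 5 \left(-8 + \left(2 + \left(-5\right)^{2} + 5 \left(-5\right)\right)\right) = 5 \left(-8 + \left(2 + 25 - 25\right)\right) = 5 \left(-8 + 2\right) = 5 \left(-6\right) = -30$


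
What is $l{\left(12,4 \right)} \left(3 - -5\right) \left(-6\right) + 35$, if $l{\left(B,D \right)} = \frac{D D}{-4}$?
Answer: $227$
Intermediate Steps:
$l{\left(B,D \right)} = - \frac{D^{2}}{4}$ ($l{\left(B,D \right)} = D^{2} \left(- \frac{1}{4}\right) = - \frac{D^{2}}{4}$)
$l{\left(12,4 \right)} \left(3 - -5\right) \left(-6\right) + 35 = - \frac{4^{2}}{4} \left(3 - -5\right) \left(-6\right) + 35 = \left(- \frac{1}{4}\right) 16 \left(3 + 5\right) \left(-6\right) + 35 = - 4 \cdot 8 \left(-6\right) + 35 = \left(-4\right) \left(-48\right) + 35 = 192 + 35 = 227$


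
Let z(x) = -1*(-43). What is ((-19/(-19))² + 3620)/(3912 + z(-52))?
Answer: 3621/3955 ≈ 0.91555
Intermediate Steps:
z(x) = 43
((-19/(-19))² + 3620)/(3912 + z(-52)) = ((-19/(-19))² + 3620)/(3912 + 43) = ((-19*(-1/19))² + 3620)/3955 = (1² + 3620)*(1/3955) = (1 + 3620)*(1/3955) = 3621*(1/3955) = 3621/3955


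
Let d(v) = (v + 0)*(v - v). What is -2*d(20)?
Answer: 0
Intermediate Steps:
d(v) = 0 (d(v) = v*0 = 0)
-2*d(20) = -2*0 = 0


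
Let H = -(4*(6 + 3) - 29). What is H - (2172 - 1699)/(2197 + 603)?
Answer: -20073/2800 ≈ -7.1689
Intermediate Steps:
H = -7 (H = -(4*9 - 29) = -(36 - 29) = -1*7 = -7)
H - (2172 - 1699)/(2197 + 603) = -7 - (2172 - 1699)/(2197 + 603) = -7 - 473/2800 = -20073/2800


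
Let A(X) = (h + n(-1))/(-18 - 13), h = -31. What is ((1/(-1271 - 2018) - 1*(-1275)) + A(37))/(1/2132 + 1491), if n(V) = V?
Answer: 21336882488/24931430359 ≈ 0.85582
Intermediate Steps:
A(X) = 32/31 (A(X) = (-31 - 1)/(-18 - 13) = -32/(-31) = -32*(-1/31) = 32/31)
((1/(-1271 - 2018) - 1*(-1275)) + A(37))/(1/2132 + 1491) = ((1/(-1271 - 2018) - 1*(-1275)) + 32/31)/(1/2132 + 1491) = ((1/(-3289) + 1275) + 32/31)/(1/2132 + 1491) = ((-1/3289 + 1275) + 32/31)/(3178813/2132) = (4193474/3289 + 32/31)*(2132/3178813) = (130102942/101959)*(2132/3178813) = 21336882488/24931430359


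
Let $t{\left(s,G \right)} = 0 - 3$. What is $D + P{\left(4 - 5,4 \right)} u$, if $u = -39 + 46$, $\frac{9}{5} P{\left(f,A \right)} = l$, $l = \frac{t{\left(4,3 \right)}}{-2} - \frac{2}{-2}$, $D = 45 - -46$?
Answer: $\frac{1813}{18} \approx 100.72$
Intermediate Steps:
$t{\left(s,G \right)} = -3$ ($t{\left(s,G \right)} = 0 - 3 = -3$)
$D = 91$ ($D = 45 + 46 = 91$)
$l = \frac{5}{2}$ ($l = - \frac{3}{-2} - \frac{2}{-2} = \left(-3\right) \left(- \frac{1}{2}\right) - -1 = \frac{3}{2} + 1 = \frac{5}{2} \approx 2.5$)
$P{\left(f,A \right)} = \frac{25}{18}$ ($P{\left(f,A \right)} = \frac{5}{9} \cdot \frac{5}{2} = \frac{25}{18}$)
$u = 7$
$D + P{\left(4 - 5,4 \right)} u = 91 + \frac{25}{18} \cdot 7 = 91 + \frac{175}{18} = \frac{1813}{18}$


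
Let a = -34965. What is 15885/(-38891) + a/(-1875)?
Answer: 88669296/4861375 ≈ 18.240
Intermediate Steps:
15885/(-38891) + a/(-1875) = 15885/(-38891) - 34965/(-1875) = 15885*(-1/38891) - 34965*(-1/1875) = -15885/38891 + 2331/125 = 88669296/4861375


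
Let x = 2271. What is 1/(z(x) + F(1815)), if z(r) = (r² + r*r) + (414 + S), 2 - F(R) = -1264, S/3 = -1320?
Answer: 1/10312602 ≈ 9.6969e-8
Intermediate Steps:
S = -3960 (S = 3*(-1320) = -3960)
F(R) = 1266 (F(R) = 2 - 1*(-1264) = 2 + 1264 = 1266)
z(r) = -3546 + 2*r² (z(r) = (r² + r*r) + (414 - 3960) = (r² + r²) - 3546 = 2*r² - 3546 = -3546 + 2*r²)
1/(z(x) + F(1815)) = 1/((-3546 + 2*2271²) + 1266) = 1/((-3546 + 2*5157441) + 1266) = 1/((-3546 + 10314882) + 1266) = 1/(10311336 + 1266) = 1/10312602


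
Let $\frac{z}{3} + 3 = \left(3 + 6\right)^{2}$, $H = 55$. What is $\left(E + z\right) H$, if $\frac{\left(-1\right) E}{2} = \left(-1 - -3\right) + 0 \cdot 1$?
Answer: $12650$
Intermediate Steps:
$z = 234$ ($z = -9 + 3 \left(3 + 6\right)^{2} = -9 + 3 \cdot 9^{2} = -9 + 3 \cdot 81 = -9 + 243 = 234$)
$E = -4$ ($E = - 2 \left(\left(-1 - -3\right) + 0 \cdot 1\right) = - 2 \left(\left(-1 + 3\right) + 0\right) = - 2 \left(2 + 0\right) = \left(-2\right) 2 = -4$)
$\left(E + z\right) H = \left(-4 + 234\right) 55 = 230 \cdot 55 = 12650$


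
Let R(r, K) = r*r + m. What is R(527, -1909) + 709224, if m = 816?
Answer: 987769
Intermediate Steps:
R(r, K) = 816 + r² (R(r, K) = r*r + 816 = r² + 816 = 816 + r²)
R(527, -1909) + 709224 = (816 + 527²) + 709224 = (816 + 277729) + 709224 = 278545 + 709224 = 987769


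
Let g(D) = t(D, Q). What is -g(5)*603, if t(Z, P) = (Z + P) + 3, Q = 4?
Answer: -7236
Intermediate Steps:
t(Z, P) = 3 + P + Z (t(Z, P) = (P + Z) + 3 = 3 + P + Z)
g(D) = 7 + D (g(D) = 3 + 4 + D = 7 + D)
-g(5)*603 = -(7 + 5)*603 = -12*603 = -1*7236 = -7236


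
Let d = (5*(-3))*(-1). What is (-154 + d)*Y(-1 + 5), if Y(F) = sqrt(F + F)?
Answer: -278*sqrt(2) ≈ -393.15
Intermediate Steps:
Y(F) = sqrt(2)*sqrt(F) (Y(F) = sqrt(2*F) = sqrt(2)*sqrt(F))
d = 15 (d = -15*(-1) = 15)
(-154 + d)*Y(-1 + 5) = (-154 + 15)*(sqrt(2)*sqrt(-1 + 5)) = -139*sqrt(2)*sqrt(4) = -139*sqrt(2)*2 = -278*sqrt(2)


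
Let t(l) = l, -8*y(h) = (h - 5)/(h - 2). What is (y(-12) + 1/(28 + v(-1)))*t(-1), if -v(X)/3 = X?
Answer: 415/3472 ≈ 0.11953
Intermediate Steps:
y(h) = -(-5 + h)/(8*(-2 + h)) (y(h) = -(h - 5)/(8*(h - 2)) = -(-5 + h)/(8*(-2 + h)))
v(X) = -3*X
(y(-12) + 1/(28 + v(-1)))*t(-1) = ((5 - 1*(-12))/(8*(-2 - 12)) + 1/(28 - 3*(-1)))*(-1) = ((1/8)*(5 + 12)/(-14) + 1/(28 + 3))*(-1) = ((1/8)*(-1/14)*17 + 1/31)*(-1) = (-17/112 + 1/31)*(-1) = -415/3472*(-1) = 415/3472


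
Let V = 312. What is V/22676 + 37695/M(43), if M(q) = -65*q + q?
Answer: -213478299/15601088 ≈ -13.684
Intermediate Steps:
M(q) = -64*q
V/22676 + 37695/M(43) = 312/22676 + 37695/((-64*43)) = 312*(1/22676) + 37695/(-2752) = 78/5669 + 37695*(-1/2752) = 78/5669 - 37695/2752 = -213478299/15601088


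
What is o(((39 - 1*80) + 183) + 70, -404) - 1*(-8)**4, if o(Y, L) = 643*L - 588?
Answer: -264456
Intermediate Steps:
o(Y, L) = -588 + 643*L
o(((39 - 1*80) + 183) + 70, -404) - 1*(-8)**4 = (-588 + 643*(-404)) - 1*(-8)**4 = (-588 - 259772) - 1*4096 = -260360 - 4096 = -264456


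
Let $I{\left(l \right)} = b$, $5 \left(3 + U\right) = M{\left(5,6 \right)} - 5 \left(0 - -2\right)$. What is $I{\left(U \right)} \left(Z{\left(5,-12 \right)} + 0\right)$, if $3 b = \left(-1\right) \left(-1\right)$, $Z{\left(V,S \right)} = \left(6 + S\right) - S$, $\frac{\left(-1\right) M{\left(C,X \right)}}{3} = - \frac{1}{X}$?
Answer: $2$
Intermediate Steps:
$M{\left(C,X \right)} = \frac{3}{X}$ ($M{\left(C,X \right)} = - 3 \left(- \frac{1}{X}\right) = \frac{3}{X}$)
$U = - \frac{49}{10}$ ($U = -3 + \frac{\frac{3}{6} - 5 \left(0 - -2\right)}{5} = -3 + \frac{3 \cdot \frac{1}{6} - 5 \left(0 + 2\right)}{5} = -3 + \frac{\frac{1}{2} - 10}{5} = -3 + \frac{1}{5} \left(- \frac{19}{2}\right) = -3 - \frac{19}{10} = - \frac{49}{10} \approx -4.9$)
$Z{\left(V,S \right)} = 6$
$b = \frac{1}{3}$ ($b = \frac{\left(-1\right) \left(-1\right)}{3} = \frac{1}{3} \cdot 1 = \frac{1}{3} \approx 0.33333$)
$I{\left(l \right)} = \frac{1}{3}$
$I{\left(U \right)} \left(Z{\left(5,-12 \right)} + 0\right) = \frac{6 + 0}{3} = \frac{1}{3} \cdot 6 = 2$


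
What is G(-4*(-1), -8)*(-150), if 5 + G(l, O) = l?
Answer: 150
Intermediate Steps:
G(l, O) = -5 + l
G(-4*(-1), -8)*(-150) = (-5 - 4*(-1))*(-150) = (-5 + 4)*(-150) = -1*(-150) = 150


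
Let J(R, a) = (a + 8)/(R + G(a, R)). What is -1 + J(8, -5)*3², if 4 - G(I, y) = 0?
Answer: 5/4 ≈ 1.2500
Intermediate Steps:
G(I, y) = 4 (G(I, y) = 4 - 1*0 = 4 + 0 = 4)
J(R, a) = (8 + a)/(4 + R) (J(R, a) = (a + 8)/(R + 4) = (8 + a)/(4 + R))
-1 + J(8, -5)*3² = -1 + ((8 - 5)/(4 + 8))*3² = -1 + (3/12)*9 = -1 + ((1/12)*3)*9 = -1 + (¼)*9 = -1 + 9/4 = 5/4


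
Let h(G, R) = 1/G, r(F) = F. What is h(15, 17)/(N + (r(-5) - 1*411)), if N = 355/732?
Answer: -244/1520785 ≈ -0.00016044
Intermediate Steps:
N = 355/732 (N = 355*(1/732) = 355/732 ≈ 0.48497)
h(15, 17)/(N + (r(-5) - 1*411)) = 1/(15*(355/732 + (-5 - 1*411))) = 1/(15*(355/732 + (-5 - 411))) = 1/(15*(355/732 - 416)) = 1/(15*(-304157/732)) = (1/15)*(-732/304157) = -244/1520785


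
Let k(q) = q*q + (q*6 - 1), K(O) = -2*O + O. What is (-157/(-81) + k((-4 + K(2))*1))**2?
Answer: 5776/6561 ≈ 0.88035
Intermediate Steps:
K(O) = -O
k(q) = -1 + q**2 + 6*q (k(q) = q**2 + (6*q - 1) = q**2 + (-1 + 6*q) = -1 + q**2 + 6*q)
(-157/(-81) + k((-4 + K(2))*1))**2 = (-157/(-81) + (-1 + ((-4 - 1*2)*1)**2 + 6*((-4 - 1*2)*1)))**2 = (-157*(-1/81) + (-1 + ((-4 - 2)*1)**2 + 6*((-4 - 2)*1)))**2 = (157/81 + (-1 + (-6*1)**2 + 6*(-6*1)))**2 = (157/81 + (-1 + (-6)**2 + 6*(-6)))**2 = (157/81 + (-1 + 36 - 36))**2 = (157/81 - 1)**2 = (76/81)**2 = 5776/6561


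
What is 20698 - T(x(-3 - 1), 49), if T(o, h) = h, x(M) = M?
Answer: 20649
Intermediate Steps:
20698 - T(x(-3 - 1), 49) = 20698 - 1*49 = 20698 - 49 = 20649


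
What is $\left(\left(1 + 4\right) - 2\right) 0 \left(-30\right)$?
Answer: $0$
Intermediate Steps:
$\left(\left(1 + 4\right) - 2\right) 0 \left(-30\right) = \left(5 - 2\right) 0 \left(-30\right) = 3 \cdot 0 \left(-30\right) = 0 \left(-30\right) = 0$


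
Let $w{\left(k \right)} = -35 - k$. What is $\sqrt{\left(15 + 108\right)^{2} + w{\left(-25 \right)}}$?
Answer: $\sqrt{15119} \approx 122.96$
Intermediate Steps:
$\sqrt{\left(15 + 108\right)^{2} + w{\left(-25 \right)}} = \sqrt{\left(15 + 108\right)^{2} - 10} = \sqrt{123^{2} + \left(-35 + 25\right)} = \sqrt{15129 - 10} = \sqrt{15119}$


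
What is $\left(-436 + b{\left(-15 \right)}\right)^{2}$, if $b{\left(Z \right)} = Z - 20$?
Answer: $221841$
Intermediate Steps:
$b{\left(Z \right)} = -20 + Z$
$\left(-436 + b{\left(-15 \right)}\right)^{2} = \left(-436 - 35\right)^{2} = \left(-471\right)^{2} = 221841$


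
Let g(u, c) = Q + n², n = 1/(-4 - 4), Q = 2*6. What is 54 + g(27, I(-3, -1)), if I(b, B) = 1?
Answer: 4225/64 ≈ 66.016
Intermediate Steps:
Q = 12
n = -⅛ (n = 1/(-8) = -⅛ ≈ -0.12500)
g(u, c) = 769/64 (g(u, c) = 12 + (-⅛)² = 12 + 1/64 = 769/64)
54 + g(27, I(-3, -1)) = 54 + 769/64 = 4225/64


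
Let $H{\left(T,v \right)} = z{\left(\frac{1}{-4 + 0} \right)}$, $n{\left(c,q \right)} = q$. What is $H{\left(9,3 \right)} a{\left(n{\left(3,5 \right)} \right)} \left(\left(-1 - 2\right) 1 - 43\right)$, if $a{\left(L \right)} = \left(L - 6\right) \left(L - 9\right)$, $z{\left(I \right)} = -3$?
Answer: $552$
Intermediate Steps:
$H{\left(T,v \right)} = -3$
$a{\left(L \right)} = \left(-9 + L\right) \left(-6 + L\right)$ ($a{\left(L \right)} = \left(-6 + L\right) \left(-9 + L\right) = \left(-9 + L\right) \left(-6 + L\right)$)
$H{\left(9,3 \right)} a{\left(n{\left(3,5 \right)} \right)} \left(\left(-1 - 2\right) 1 - 43\right) = - 3 \left(54 + 5^{2} - 75\right) \left(\left(-1 - 2\right) 1 - 43\right) = - 3 \left(54 + 25 - 75\right) \left(\left(-3\right) 1 - 43\right) = \left(-3\right) 4 \left(-3 - 43\right) = \left(-12\right) \left(-46\right) = 552$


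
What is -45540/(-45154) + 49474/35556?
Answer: 963292309/401373906 ≈ 2.4000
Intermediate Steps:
-45540/(-45154) + 49474/35556 = -45540*(-1/45154) + 49474*(1/35556) = 22770/22577 + 24737/17778 = 963292309/401373906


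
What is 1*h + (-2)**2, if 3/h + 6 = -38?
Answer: 173/44 ≈ 3.9318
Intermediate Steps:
h = -3/44 (h = 3/(-6 - 38) = 3/(-44) = 3*(-1/44) = -3/44 ≈ -0.068182)
1*h + (-2)**2 = 1*(-3/44) + (-2)**2 = -3/44 + 4 = 173/44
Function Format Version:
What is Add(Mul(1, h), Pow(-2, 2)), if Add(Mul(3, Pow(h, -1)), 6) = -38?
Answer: Rational(173, 44) ≈ 3.9318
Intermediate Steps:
h = Rational(-3, 44) (h = Mul(3, Pow(Add(-6, -38), -1)) = Mul(3, Pow(-44, -1)) = Mul(3, Rational(-1, 44)) = Rational(-3, 44) ≈ -0.068182)
Add(Mul(1, h), Pow(-2, 2)) = Add(Mul(1, Rational(-3, 44)), Pow(-2, 2)) = Add(Rational(-3, 44), 4) = Rational(173, 44)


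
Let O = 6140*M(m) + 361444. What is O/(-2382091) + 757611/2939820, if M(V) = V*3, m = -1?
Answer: 265423176307/2334306254540 ≈ 0.11371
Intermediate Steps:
M(V) = 3*V
O = 343024 (O = 6140*(3*(-1)) + 361444 = 6140*(-3) + 361444 = -18420 + 361444 = 343024)
O/(-2382091) + 757611/2939820 = 343024/(-2382091) + 757611/2939820 = 343024*(-1/2382091) + 757611*(1/2939820) = -343024/2382091 + 252537/979940 = 265423176307/2334306254540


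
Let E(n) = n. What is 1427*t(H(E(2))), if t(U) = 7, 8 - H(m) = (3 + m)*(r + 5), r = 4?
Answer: 9989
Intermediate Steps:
H(m) = -19 - 9*m (H(m) = 8 - (3 + m)*(4 + 5) = 8 - (3 + m)*9 = 8 - (27 + 9*m) = 8 + (-27 - 9*m) = -19 - 9*m)
1427*t(H(E(2))) = 1427*7 = 9989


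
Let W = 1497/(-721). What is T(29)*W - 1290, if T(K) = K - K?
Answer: -1290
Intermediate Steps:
T(K) = 0
W = -1497/721 (W = 1497*(-1/721) = -1497/721 ≈ -2.0763)
T(29)*W - 1290 = 0*(-1497/721) - 1290 = 0 - 1290 = -1290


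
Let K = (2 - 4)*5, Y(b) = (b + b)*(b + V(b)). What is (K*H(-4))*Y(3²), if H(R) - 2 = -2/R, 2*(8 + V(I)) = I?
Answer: -2475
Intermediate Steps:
V(I) = -8 + I/2
Y(b) = 2*b*(-8 + 3*b/2) (Y(b) = (b + b)*(b + (-8 + b/2)) = (2*b)*(-8 + 3*b/2) = 2*b*(-8 + 3*b/2))
K = -10 (K = -2*5 = -10)
H(R) = 2 - 2/R
(K*H(-4))*Y(3²) = (-10*(2 - 2/(-4)))*(3²*(-16 + 3*3²)) = (-10*(2 - 2*(-¼)))*(9*(-16 + 3*9)) = (-10*(2 + ½))*(9*(-16 + 27)) = (-10*5/2)*(9*11) = -25*99 = -2475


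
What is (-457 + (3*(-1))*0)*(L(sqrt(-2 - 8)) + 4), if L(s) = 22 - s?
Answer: -11882 + 457*I*sqrt(10) ≈ -11882.0 + 1445.2*I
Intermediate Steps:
(-457 + (3*(-1))*0)*(L(sqrt(-2 - 8)) + 4) = (-457 + (3*(-1))*0)*((22 - sqrt(-2 - 8)) + 4) = (-457 - 3*0)*((22 - sqrt(-10)) + 4) = (-457 + 0)*((22 - I*sqrt(10)) + 4) = -457*((22 - I*sqrt(10)) + 4) = -457*(26 - I*sqrt(10)) = -11882 + 457*I*sqrt(10)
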